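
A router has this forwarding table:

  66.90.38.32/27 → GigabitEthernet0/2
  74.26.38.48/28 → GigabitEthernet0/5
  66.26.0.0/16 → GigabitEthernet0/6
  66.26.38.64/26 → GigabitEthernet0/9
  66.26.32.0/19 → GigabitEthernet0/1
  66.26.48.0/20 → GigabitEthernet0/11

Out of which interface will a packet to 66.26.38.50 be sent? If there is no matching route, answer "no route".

GigabitEthernet0/1

Routes whose prefix contains 66.26.38.50:
  66.26.0.0/16 (66.26.0.0 - 66.26.255.255) -> GigabitEthernet0/6
  66.26.32.0/19 (66.26.32.0 - 66.26.63.255) -> GigabitEthernet0/1
More-specific entries that do NOT match:
  74.26.38.48/28 (74.26.38.48 - 74.26.38.63) does not contain 66.26.38.50
  66.90.38.32/27 (66.90.38.32 - 66.90.38.63) does not contain 66.26.38.50
  66.26.38.64/26 (66.26.38.64 - 66.26.38.127) does not contain 66.26.38.50
  66.26.48.0/20 (66.26.48.0 - 66.26.63.255) does not contain 66.26.38.50
Longest matching prefix is /19 -> interface GigabitEthernet0/1.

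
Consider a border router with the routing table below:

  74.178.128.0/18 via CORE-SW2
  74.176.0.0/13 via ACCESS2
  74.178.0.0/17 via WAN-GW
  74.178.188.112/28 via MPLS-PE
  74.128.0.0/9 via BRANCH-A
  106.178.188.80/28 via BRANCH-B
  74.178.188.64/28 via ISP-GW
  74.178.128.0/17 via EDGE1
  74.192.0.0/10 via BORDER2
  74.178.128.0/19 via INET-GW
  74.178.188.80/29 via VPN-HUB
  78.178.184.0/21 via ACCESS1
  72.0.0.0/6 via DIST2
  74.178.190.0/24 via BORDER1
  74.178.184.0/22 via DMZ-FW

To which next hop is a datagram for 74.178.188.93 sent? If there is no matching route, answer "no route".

CORE-SW2

Routes whose prefix contains 74.178.188.93:
  72.0.0.0/6 (72.0.0.0 - 75.255.255.255) -> DIST2
  74.128.0.0/9 (74.128.0.0 - 74.255.255.255) -> BRANCH-A
  74.176.0.0/13 (74.176.0.0 - 74.183.255.255) -> ACCESS2
  74.178.128.0/17 (74.178.128.0 - 74.178.255.255) -> EDGE1
  74.178.128.0/18 (74.178.128.0 - 74.178.191.255) -> CORE-SW2
More-specific entries that do NOT match:
  74.178.188.80/29 (74.178.188.80 - 74.178.188.87) does not contain 74.178.188.93
  74.178.188.112/28 (74.178.188.112 - 74.178.188.127) does not contain 74.178.188.93
  106.178.188.80/28 (106.178.188.80 - 106.178.188.95) does not contain 74.178.188.93
  74.178.188.64/28 (74.178.188.64 - 74.178.188.79) does not contain 74.178.188.93
  74.178.190.0/24 (74.178.190.0 - 74.178.190.255) does not contain 74.178.188.93
  74.178.184.0/22 (74.178.184.0 - 74.178.187.255) does not contain 74.178.188.93
  78.178.184.0/21 (78.178.184.0 - 78.178.191.255) does not contain 74.178.188.93
  74.178.128.0/19 (74.178.128.0 - 74.178.159.255) does not contain 74.178.188.93
Longest matching prefix is /18 -> next hop CORE-SW2.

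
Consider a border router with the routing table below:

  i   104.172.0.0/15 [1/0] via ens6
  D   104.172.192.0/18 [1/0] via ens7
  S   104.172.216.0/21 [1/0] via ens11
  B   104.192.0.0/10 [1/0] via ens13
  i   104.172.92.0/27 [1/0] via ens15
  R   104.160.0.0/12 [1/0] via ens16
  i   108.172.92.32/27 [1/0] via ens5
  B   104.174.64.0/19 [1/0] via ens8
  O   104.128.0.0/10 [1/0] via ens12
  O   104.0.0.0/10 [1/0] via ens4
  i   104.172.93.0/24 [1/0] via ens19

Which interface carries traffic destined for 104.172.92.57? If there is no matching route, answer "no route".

Routes whose prefix contains 104.172.92.57:
  104.128.0.0/10 (104.128.0.0 - 104.191.255.255) -> ens12
  104.160.0.0/12 (104.160.0.0 - 104.175.255.255) -> ens16
  104.172.0.0/15 (104.172.0.0 - 104.173.255.255) -> ens6
More-specific entries that do NOT match:
  104.172.92.0/27 (104.172.92.0 - 104.172.92.31) does not contain 104.172.92.57
  108.172.92.32/27 (108.172.92.32 - 108.172.92.63) does not contain 104.172.92.57
  104.172.93.0/24 (104.172.93.0 - 104.172.93.255) does not contain 104.172.92.57
  104.172.216.0/21 (104.172.216.0 - 104.172.223.255) does not contain 104.172.92.57
  104.174.64.0/19 (104.174.64.0 - 104.174.95.255) does not contain 104.172.92.57
  104.172.192.0/18 (104.172.192.0 - 104.172.255.255) does not contain 104.172.92.57
Longest matching prefix is /15 -> interface ens6.

ens6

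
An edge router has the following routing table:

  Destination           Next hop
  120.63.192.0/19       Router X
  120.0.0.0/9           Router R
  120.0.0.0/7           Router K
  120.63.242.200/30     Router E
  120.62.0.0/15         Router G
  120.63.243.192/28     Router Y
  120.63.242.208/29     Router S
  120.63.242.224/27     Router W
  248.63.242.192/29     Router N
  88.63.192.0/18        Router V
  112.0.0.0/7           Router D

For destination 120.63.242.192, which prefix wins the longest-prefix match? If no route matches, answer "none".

120.62.0.0/15

Entries matching 120.63.242.192:
  120.0.0.0/7 (120.0.0.0 - 121.255.255.255)
  120.0.0.0/9 (120.0.0.0 - 120.127.255.255)
  120.62.0.0/15 (120.62.0.0 - 120.63.255.255)
Most specific is 120.62.0.0/15.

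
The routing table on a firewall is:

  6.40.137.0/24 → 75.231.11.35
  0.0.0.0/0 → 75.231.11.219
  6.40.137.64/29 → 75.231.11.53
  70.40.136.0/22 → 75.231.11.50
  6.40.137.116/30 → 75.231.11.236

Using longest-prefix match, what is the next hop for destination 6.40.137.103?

75.231.11.35

Routes whose prefix contains 6.40.137.103:
  0.0.0.0/0 (default, matches everything) -> 75.231.11.219
  6.40.137.0/24 (6.40.137.0 - 6.40.137.255) -> 75.231.11.35
More-specific entries that do NOT match:
  6.40.137.116/30 (6.40.137.116 - 6.40.137.119) does not contain 6.40.137.103
  6.40.137.64/29 (6.40.137.64 - 6.40.137.71) does not contain 6.40.137.103
Longest matching prefix is /24 -> next hop 75.231.11.35.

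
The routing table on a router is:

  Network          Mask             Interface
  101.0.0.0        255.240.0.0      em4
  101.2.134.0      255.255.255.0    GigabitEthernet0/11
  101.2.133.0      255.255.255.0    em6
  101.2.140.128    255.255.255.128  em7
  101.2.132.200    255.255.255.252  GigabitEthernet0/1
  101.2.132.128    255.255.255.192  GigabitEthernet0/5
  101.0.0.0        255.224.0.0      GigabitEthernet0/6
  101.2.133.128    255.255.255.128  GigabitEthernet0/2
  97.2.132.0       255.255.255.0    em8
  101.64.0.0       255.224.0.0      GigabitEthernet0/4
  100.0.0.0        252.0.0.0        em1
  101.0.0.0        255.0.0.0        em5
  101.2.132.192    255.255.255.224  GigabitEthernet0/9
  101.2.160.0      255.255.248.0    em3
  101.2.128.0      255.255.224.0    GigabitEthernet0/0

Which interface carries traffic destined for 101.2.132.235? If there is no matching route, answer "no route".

Routes whose prefix contains 101.2.132.235:
  100.0.0.0/6 (100.0.0.0 - 103.255.255.255) -> em1
  101.0.0.0/8 (101.0.0.0 - 101.255.255.255) -> em5
  101.0.0.0/11 (101.0.0.0 - 101.31.255.255) -> GigabitEthernet0/6
  101.0.0.0/12 (101.0.0.0 - 101.15.255.255) -> em4
  101.2.128.0/19 (101.2.128.0 - 101.2.159.255) -> GigabitEthernet0/0
More-specific entries that do NOT match:
  101.2.132.200/30 (101.2.132.200 - 101.2.132.203) does not contain 101.2.132.235
  101.2.132.192/27 (101.2.132.192 - 101.2.132.223) does not contain 101.2.132.235
  101.2.132.128/26 (101.2.132.128 - 101.2.132.191) does not contain 101.2.132.235
  101.2.140.128/25 (101.2.140.128 - 101.2.140.255) does not contain 101.2.132.235
  101.2.133.128/25 (101.2.133.128 - 101.2.133.255) does not contain 101.2.132.235
  101.2.134.0/24 (101.2.134.0 - 101.2.134.255) does not contain 101.2.132.235
  101.2.133.0/24 (101.2.133.0 - 101.2.133.255) does not contain 101.2.132.235
  97.2.132.0/24 (97.2.132.0 - 97.2.132.255) does not contain 101.2.132.235
  101.2.160.0/21 (101.2.160.0 - 101.2.167.255) does not contain 101.2.132.235
Longest matching prefix is /19 -> interface GigabitEthernet0/0.

GigabitEthernet0/0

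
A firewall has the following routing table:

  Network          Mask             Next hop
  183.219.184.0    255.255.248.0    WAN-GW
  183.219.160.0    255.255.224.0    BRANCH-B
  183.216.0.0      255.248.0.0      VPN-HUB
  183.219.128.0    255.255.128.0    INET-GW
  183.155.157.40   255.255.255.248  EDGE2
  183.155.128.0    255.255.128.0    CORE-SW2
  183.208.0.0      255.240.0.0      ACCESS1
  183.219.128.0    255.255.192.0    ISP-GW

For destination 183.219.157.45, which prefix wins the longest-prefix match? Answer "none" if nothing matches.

183.219.128.0/18

Entries matching 183.219.157.45:
  183.208.0.0/12 (183.208.0.0 - 183.223.255.255)
  183.216.0.0/13 (183.216.0.0 - 183.223.255.255)
  183.219.128.0/17 (183.219.128.0 - 183.219.255.255)
  183.219.128.0/18 (183.219.128.0 - 183.219.191.255)
Most specific is 183.219.128.0/18.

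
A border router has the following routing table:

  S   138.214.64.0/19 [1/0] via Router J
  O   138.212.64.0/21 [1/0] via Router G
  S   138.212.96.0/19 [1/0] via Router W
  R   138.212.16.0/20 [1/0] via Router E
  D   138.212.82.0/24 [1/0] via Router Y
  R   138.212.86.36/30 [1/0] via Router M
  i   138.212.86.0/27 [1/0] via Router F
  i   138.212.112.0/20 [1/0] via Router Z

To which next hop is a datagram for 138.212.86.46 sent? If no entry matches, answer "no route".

No entry's prefix contains 138.212.86.46; there is no default route.

no route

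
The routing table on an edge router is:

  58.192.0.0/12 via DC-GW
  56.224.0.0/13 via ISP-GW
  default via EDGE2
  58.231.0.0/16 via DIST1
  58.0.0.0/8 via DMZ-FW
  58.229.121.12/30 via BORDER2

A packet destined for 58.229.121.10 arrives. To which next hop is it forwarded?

Routes whose prefix contains 58.229.121.10:
  0.0.0.0/0 (default, matches everything) -> EDGE2
  58.0.0.0/8 (58.0.0.0 - 58.255.255.255) -> DMZ-FW
More-specific entries that do NOT match:
  58.229.121.12/30 (58.229.121.12 - 58.229.121.15) does not contain 58.229.121.10
  58.231.0.0/16 (58.231.0.0 - 58.231.255.255) does not contain 58.229.121.10
  56.224.0.0/13 (56.224.0.0 - 56.231.255.255) does not contain 58.229.121.10
  58.192.0.0/12 (58.192.0.0 - 58.207.255.255) does not contain 58.229.121.10
Longest matching prefix is /8 -> next hop DMZ-FW.

DMZ-FW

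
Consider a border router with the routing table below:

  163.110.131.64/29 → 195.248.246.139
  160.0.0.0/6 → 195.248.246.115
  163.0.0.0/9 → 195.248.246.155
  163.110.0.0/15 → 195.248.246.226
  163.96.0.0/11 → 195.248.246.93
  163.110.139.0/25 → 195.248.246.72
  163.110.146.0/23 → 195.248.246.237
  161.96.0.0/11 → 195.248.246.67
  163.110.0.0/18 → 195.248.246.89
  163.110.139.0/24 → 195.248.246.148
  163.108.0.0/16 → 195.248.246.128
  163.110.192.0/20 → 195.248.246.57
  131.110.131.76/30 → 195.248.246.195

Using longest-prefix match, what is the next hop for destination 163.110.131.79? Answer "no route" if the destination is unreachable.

195.248.246.226

Routes whose prefix contains 163.110.131.79:
  160.0.0.0/6 (160.0.0.0 - 163.255.255.255) -> 195.248.246.115
  163.0.0.0/9 (163.0.0.0 - 163.127.255.255) -> 195.248.246.155
  163.96.0.0/11 (163.96.0.0 - 163.127.255.255) -> 195.248.246.93
  163.110.0.0/15 (163.110.0.0 - 163.111.255.255) -> 195.248.246.226
More-specific entries that do NOT match:
  131.110.131.76/30 (131.110.131.76 - 131.110.131.79) does not contain 163.110.131.79
  163.110.131.64/29 (163.110.131.64 - 163.110.131.71) does not contain 163.110.131.79
  163.110.139.0/25 (163.110.139.0 - 163.110.139.127) does not contain 163.110.131.79
  163.110.139.0/24 (163.110.139.0 - 163.110.139.255) does not contain 163.110.131.79
  163.110.146.0/23 (163.110.146.0 - 163.110.147.255) does not contain 163.110.131.79
  163.110.192.0/20 (163.110.192.0 - 163.110.207.255) does not contain 163.110.131.79
  163.110.0.0/18 (163.110.0.0 - 163.110.63.255) does not contain 163.110.131.79
  163.108.0.0/16 (163.108.0.0 - 163.108.255.255) does not contain 163.110.131.79
Longest matching prefix is /15 -> next hop 195.248.246.226.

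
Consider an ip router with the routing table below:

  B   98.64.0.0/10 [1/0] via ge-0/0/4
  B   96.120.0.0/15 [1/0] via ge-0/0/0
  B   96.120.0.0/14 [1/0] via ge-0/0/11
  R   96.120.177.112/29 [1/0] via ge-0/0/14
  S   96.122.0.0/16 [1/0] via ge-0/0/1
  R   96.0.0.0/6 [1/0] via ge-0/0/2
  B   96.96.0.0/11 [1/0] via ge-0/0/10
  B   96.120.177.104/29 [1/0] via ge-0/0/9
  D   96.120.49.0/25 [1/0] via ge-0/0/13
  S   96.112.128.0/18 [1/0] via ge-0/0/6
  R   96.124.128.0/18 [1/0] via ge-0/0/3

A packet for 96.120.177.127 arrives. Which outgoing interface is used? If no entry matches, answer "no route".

ge-0/0/0

Routes whose prefix contains 96.120.177.127:
  96.0.0.0/6 (96.0.0.0 - 99.255.255.255) -> ge-0/0/2
  96.96.0.0/11 (96.96.0.0 - 96.127.255.255) -> ge-0/0/10
  96.120.0.0/14 (96.120.0.0 - 96.123.255.255) -> ge-0/0/11
  96.120.0.0/15 (96.120.0.0 - 96.121.255.255) -> ge-0/0/0
More-specific entries that do NOT match:
  96.120.177.112/29 (96.120.177.112 - 96.120.177.119) does not contain 96.120.177.127
  96.120.177.104/29 (96.120.177.104 - 96.120.177.111) does not contain 96.120.177.127
  96.120.49.0/25 (96.120.49.0 - 96.120.49.127) does not contain 96.120.177.127
  96.112.128.0/18 (96.112.128.0 - 96.112.191.255) does not contain 96.120.177.127
  96.124.128.0/18 (96.124.128.0 - 96.124.191.255) does not contain 96.120.177.127
  96.122.0.0/16 (96.122.0.0 - 96.122.255.255) does not contain 96.120.177.127
Longest matching prefix is /15 -> interface ge-0/0/0.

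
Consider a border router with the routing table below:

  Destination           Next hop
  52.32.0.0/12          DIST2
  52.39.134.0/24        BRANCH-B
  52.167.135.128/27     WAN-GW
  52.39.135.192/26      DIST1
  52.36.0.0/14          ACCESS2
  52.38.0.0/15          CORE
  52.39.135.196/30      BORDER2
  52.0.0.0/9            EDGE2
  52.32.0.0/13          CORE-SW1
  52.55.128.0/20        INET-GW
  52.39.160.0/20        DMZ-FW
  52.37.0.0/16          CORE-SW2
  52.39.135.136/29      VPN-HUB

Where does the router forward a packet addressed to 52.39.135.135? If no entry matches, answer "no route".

CORE

Routes whose prefix contains 52.39.135.135:
  52.0.0.0/9 (52.0.0.0 - 52.127.255.255) -> EDGE2
  52.32.0.0/12 (52.32.0.0 - 52.47.255.255) -> DIST2
  52.32.0.0/13 (52.32.0.0 - 52.39.255.255) -> CORE-SW1
  52.36.0.0/14 (52.36.0.0 - 52.39.255.255) -> ACCESS2
  52.38.0.0/15 (52.38.0.0 - 52.39.255.255) -> CORE
More-specific entries that do NOT match:
  52.39.135.196/30 (52.39.135.196 - 52.39.135.199) does not contain 52.39.135.135
  52.39.135.136/29 (52.39.135.136 - 52.39.135.143) does not contain 52.39.135.135
  52.167.135.128/27 (52.167.135.128 - 52.167.135.159) does not contain 52.39.135.135
  52.39.135.192/26 (52.39.135.192 - 52.39.135.255) does not contain 52.39.135.135
  52.39.134.0/24 (52.39.134.0 - 52.39.134.255) does not contain 52.39.135.135
  52.55.128.0/20 (52.55.128.0 - 52.55.143.255) does not contain 52.39.135.135
  52.39.160.0/20 (52.39.160.0 - 52.39.175.255) does not contain 52.39.135.135
  52.37.0.0/16 (52.37.0.0 - 52.37.255.255) does not contain 52.39.135.135
Longest matching prefix is /15 -> next hop CORE.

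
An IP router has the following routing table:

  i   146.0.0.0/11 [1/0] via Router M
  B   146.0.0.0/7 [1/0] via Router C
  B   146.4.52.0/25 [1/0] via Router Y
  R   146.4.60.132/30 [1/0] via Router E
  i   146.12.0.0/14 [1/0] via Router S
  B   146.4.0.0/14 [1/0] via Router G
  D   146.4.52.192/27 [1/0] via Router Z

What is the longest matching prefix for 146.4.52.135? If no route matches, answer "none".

Entries matching 146.4.52.135:
  146.0.0.0/7 (146.0.0.0 - 147.255.255.255)
  146.0.0.0/11 (146.0.0.0 - 146.31.255.255)
  146.4.0.0/14 (146.4.0.0 - 146.7.255.255)
Most specific is 146.4.0.0/14.

146.4.0.0/14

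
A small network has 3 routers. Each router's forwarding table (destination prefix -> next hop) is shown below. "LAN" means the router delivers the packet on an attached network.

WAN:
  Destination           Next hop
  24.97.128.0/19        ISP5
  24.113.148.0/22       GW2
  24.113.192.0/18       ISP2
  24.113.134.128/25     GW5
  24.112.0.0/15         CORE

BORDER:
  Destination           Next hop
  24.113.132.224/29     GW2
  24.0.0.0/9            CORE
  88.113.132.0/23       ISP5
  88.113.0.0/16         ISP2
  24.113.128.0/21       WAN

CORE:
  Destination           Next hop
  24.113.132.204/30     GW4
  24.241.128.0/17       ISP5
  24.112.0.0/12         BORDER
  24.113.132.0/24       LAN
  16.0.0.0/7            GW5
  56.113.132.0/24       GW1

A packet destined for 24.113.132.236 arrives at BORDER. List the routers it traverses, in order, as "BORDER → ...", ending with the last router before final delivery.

At BORDER: longest match for 24.113.132.236 is 24.113.128.0/21 -> WAN
At WAN: longest match for 24.113.132.236 is 24.112.0.0/15 -> CORE
At CORE: longest match for 24.113.132.236 is 24.113.132.0/24 -> LAN

BORDER → WAN → CORE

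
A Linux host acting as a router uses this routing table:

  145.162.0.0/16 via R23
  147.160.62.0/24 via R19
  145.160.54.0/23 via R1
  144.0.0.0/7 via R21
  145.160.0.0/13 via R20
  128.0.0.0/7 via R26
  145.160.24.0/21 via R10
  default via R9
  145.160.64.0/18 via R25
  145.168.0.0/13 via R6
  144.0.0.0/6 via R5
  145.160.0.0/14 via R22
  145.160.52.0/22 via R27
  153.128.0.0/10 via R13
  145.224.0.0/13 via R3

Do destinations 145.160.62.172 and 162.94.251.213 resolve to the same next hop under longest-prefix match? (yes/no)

no

145.160.62.172: longest match 145.160.0.0/14 -> R22
162.94.251.213: longest match 0.0.0.0/0 -> R9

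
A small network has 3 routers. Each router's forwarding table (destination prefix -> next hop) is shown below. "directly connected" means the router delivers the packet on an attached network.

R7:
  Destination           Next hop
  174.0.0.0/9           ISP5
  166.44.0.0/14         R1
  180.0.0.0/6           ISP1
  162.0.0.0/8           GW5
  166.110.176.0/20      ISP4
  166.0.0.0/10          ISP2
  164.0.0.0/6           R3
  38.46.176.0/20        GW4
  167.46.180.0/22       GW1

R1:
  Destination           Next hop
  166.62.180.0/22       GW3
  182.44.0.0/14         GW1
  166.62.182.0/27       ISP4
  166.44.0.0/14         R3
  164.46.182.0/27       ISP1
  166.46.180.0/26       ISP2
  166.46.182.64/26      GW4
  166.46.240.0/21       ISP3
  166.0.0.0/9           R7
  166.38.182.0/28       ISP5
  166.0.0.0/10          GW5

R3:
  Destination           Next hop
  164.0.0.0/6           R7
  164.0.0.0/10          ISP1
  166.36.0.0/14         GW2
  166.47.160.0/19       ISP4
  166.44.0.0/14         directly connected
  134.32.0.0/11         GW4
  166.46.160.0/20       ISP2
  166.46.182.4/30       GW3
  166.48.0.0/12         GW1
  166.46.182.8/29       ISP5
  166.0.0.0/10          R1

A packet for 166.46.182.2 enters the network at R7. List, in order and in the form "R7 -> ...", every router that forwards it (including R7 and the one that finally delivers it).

R7 -> R1 -> R3

At R7: longest match for 166.46.182.2 is 166.44.0.0/14 -> R1
At R1: longest match for 166.46.182.2 is 166.44.0.0/14 -> R3
At R3: longest match for 166.46.182.2 is 166.44.0.0/14 -> directly connected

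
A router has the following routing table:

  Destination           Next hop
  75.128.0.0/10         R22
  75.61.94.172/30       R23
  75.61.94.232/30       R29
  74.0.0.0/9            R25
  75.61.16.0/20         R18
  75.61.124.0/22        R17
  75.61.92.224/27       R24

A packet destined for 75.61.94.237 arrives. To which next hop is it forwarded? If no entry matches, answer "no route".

No entry's prefix contains 75.61.94.237; there is no default route.

no route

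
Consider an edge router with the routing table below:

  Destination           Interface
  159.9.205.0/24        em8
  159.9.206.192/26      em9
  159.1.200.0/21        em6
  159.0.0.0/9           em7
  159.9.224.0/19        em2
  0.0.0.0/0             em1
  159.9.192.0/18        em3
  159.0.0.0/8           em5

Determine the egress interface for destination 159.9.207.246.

em3

Routes whose prefix contains 159.9.207.246:
  0.0.0.0/0 (default, matches everything) -> em1
  159.0.0.0/8 (159.0.0.0 - 159.255.255.255) -> em5
  159.0.0.0/9 (159.0.0.0 - 159.127.255.255) -> em7
  159.9.192.0/18 (159.9.192.0 - 159.9.255.255) -> em3
More-specific entries that do NOT match:
  159.9.206.192/26 (159.9.206.192 - 159.9.206.255) does not contain 159.9.207.246
  159.9.205.0/24 (159.9.205.0 - 159.9.205.255) does not contain 159.9.207.246
  159.1.200.0/21 (159.1.200.0 - 159.1.207.255) does not contain 159.9.207.246
  159.9.224.0/19 (159.9.224.0 - 159.9.255.255) does not contain 159.9.207.246
Longest matching prefix is /18 -> interface em3.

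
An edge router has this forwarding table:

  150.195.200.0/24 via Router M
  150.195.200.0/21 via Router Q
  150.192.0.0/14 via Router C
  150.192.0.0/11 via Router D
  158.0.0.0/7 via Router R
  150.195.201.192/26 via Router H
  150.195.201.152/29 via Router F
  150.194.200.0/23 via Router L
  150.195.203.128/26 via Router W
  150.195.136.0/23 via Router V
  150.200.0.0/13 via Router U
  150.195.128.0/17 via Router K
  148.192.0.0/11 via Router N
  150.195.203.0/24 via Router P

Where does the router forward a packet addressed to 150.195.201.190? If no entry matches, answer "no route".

Routes whose prefix contains 150.195.201.190:
  150.192.0.0/11 (150.192.0.0 - 150.223.255.255) -> Router D
  150.192.0.0/14 (150.192.0.0 - 150.195.255.255) -> Router C
  150.195.128.0/17 (150.195.128.0 - 150.195.255.255) -> Router K
  150.195.200.0/21 (150.195.200.0 - 150.195.207.255) -> Router Q
More-specific entries that do NOT match:
  150.195.201.152/29 (150.195.201.152 - 150.195.201.159) does not contain 150.195.201.190
  150.195.201.192/26 (150.195.201.192 - 150.195.201.255) does not contain 150.195.201.190
  150.195.203.128/26 (150.195.203.128 - 150.195.203.191) does not contain 150.195.201.190
  150.195.200.0/24 (150.195.200.0 - 150.195.200.255) does not contain 150.195.201.190
  150.195.203.0/24 (150.195.203.0 - 150.195.203.255) does not contain 150.195.201.190
  150.194.200.0/23 (150.194.200.0 - 150.194.201.255) does not contain 150.195.201.190
  150.195.136.0/23 (150.195.136.0 - 150.195.137.255) does not contain 150.195.201.190
Longest matching prefix is /21 -> next hop Router Q.

Router Q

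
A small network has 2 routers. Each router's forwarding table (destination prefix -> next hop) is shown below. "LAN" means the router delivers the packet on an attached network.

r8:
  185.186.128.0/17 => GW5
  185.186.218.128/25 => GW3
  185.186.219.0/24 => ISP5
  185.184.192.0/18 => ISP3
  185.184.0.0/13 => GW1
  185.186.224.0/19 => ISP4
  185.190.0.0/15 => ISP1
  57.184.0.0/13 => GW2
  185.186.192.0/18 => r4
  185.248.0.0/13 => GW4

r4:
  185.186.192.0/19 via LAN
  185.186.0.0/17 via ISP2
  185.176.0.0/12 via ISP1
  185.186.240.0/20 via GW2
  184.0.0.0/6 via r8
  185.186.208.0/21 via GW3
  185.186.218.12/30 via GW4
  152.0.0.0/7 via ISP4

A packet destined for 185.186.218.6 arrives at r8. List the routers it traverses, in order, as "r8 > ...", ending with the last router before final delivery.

At r8: longest match for 185.186.218.6 is 185.186.192.0/18 -> r4
At r4: longest match for 185.186.218.6 is 185.186.192.0/19 -> LAN

r8 > r4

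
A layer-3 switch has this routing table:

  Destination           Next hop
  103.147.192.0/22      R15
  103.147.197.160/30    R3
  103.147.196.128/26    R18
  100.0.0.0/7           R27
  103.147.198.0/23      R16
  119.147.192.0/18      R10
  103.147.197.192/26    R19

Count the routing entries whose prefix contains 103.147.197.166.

No listed prefix contains 103.147.197.166.
Total matching entries: 0.

0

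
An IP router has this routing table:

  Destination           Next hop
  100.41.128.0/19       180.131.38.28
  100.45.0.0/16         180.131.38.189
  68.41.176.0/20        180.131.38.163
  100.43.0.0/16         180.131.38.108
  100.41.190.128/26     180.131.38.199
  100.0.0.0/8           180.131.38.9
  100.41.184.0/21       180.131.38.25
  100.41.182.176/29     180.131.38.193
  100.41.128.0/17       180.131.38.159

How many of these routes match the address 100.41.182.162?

2

Prefixes containing 100.41.182.162:
  100.0.0.0/8 (100.0.0.0 - 100.255.255.255)
  100.41.128.0/17 (100.41.128.0 - 100.41.255.255)
Total matching entries: 2.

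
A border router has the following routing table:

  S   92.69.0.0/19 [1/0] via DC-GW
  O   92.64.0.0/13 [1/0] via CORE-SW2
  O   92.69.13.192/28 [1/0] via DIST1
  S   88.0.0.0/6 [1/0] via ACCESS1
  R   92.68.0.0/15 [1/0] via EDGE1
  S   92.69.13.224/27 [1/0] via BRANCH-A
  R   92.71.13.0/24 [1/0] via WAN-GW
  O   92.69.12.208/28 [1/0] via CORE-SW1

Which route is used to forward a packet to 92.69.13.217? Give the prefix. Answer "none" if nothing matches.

Entries matching 92.69.13.217:
  92.64.0.0/13 (92.64.0.0 - 92.71.255.255)
  92.68.0.0/15 (92.68.0.0 - 92.69.255.255)
  92.69.0.0/19 (92.69.0.0 - 92.69.31.255)
Most specific is 92.69.0.0/19.

92.69.0.0/19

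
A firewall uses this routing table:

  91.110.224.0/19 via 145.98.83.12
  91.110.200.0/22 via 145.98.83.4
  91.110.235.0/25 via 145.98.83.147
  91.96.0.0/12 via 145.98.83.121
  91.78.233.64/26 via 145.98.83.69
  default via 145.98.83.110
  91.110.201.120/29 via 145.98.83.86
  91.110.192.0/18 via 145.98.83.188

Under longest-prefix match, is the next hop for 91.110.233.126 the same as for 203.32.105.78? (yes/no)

91.110.233.126: longest match 91.110.224.0/19 -> 145.98.83.12
203.32.105.78: longest match 0.0.0.0/0 -> 145.98.83.110

no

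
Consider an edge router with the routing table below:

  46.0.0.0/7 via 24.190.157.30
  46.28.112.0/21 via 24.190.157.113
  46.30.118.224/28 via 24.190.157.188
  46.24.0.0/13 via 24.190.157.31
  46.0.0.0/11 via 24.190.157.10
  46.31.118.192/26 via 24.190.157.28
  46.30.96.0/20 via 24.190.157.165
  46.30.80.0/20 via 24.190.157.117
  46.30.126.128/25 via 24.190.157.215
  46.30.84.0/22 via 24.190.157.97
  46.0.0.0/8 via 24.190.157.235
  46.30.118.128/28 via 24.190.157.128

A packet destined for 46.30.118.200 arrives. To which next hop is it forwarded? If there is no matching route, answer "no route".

Routes whose prefix contains 46.30.118.200:
  46.0.0.0/7 (46.0.0.0 - 47.255.255.255) -> 24.190.157.30
  46.0.0.0/8 (46.0.0.0 - 46.255.255.255) -> 24.190.157.235
  46.0.0.0/11 (46.0.0.0 - 46.31.255.255) -> 24.190.157.10
  46.24.0.0/13 (46.24.0.0 - 46.31.255.255) -> 24.190.157.31
More-specific entries that do NOT match:
  46.30.118.224/28 (46.30.118.224 - 46.30.118.239) does not contain 46.30.118.200
  46.30.118.128/28 (46.30.118.128 - 46.30.118.143) does not contain 46.30.118.200
  46.31.118.192/26 (46.31.118.192 - 46.31.118.255) does not contain 46.30.118.200
  46.30.126.128/25 (46.30.126.128 - 46.30.126.255) does not contain 46.30.118.200
  46.30.84.0/22 (46.30.84.0 - 46.30.87.255) does not contain 46.30.118.200
  46.28.112.0/21 (46.28.112.0 - 46.28.119.255) does not contain 46.30.118.200
  46.30.96.0/20 (46.30.96.0 - 46.30.111.255) does not contain 46.30.118.200
  46.30.80.0/20 (46.30.80.0 - 46.30.95.255) does not contain 46.30.118.200
Longest matching prefix is /13 -> next hop 24.190.157.31.

24.190.157.31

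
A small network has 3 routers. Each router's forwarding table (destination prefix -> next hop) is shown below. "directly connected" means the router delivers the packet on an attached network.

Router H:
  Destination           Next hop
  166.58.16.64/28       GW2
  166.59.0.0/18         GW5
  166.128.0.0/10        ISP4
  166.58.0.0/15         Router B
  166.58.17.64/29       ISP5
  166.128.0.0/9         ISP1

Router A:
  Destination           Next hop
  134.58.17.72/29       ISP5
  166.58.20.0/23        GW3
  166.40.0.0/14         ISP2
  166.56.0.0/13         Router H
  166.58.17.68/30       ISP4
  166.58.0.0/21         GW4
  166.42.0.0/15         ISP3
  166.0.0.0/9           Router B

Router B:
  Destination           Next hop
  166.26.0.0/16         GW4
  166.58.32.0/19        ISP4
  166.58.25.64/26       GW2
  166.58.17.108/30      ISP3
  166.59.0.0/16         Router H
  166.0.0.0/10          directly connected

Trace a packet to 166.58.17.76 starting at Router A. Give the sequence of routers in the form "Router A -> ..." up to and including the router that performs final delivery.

Router A -> Router H -> Router B

At Router A: longest match for 166.58.17.76 is 166.56.0.0/13 -> Router H
At Router H: longest match for 166.58.17.76 is 166.58.0.0/15 -> Router B
At Router B: longest match for 166.58.17.76 is 166.0.0.0/10 -> directly connected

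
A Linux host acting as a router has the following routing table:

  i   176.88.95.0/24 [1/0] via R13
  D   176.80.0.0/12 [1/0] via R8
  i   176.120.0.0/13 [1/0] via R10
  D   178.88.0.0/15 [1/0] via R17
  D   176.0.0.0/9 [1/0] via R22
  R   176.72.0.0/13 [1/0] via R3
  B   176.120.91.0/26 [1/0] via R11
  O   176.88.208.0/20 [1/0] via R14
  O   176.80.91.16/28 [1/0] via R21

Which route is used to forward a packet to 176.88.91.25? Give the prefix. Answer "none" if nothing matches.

Entries matching 176.88.91.25:
  176.0.0.0/9 (176.0.0.0 - 176.127.255.255)
  176.80.0.0/12 (176.80.0.0 - 176.95.255.255)
Most specific is 176.80.0.0/12.

176.80.0.0/12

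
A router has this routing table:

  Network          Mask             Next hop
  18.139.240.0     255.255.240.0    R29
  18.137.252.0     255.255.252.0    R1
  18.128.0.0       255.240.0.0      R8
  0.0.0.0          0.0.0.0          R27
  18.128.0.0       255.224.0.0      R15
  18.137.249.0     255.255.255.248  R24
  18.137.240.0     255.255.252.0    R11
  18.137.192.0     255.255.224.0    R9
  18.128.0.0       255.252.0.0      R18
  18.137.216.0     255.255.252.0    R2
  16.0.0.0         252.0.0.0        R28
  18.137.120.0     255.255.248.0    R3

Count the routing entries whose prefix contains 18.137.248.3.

4

Prefixes containing 18.137.248.3:
  0.0.0.0/0 (default, matches everything)
  16.0.0.0/6 (16.0.0.0 - 19.255.255.255)
  18.128.0.0/11 (18.128.0.0 - 18.159.255.255)
  18.128.0.0/12 (18.128.0.0 - 18.143.255.255)
Total matching entries: 4.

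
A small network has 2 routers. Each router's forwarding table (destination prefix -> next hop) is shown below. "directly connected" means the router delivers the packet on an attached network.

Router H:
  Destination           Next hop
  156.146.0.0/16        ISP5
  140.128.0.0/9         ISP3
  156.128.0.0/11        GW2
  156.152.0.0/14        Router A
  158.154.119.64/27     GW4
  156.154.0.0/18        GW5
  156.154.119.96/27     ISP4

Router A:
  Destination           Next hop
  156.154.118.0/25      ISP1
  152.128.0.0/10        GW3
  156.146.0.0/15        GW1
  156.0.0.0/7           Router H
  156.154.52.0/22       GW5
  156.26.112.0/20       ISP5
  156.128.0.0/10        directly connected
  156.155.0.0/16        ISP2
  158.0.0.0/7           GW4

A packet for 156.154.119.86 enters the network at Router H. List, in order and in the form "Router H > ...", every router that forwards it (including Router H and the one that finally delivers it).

At Router H: longest match for 156.154.119.86 is 156.152.0.0/14 -> Router A
At Router A: longest match for 156.154.119.86 is 156.128.0.0/10 -> directly connected

Router H > Router A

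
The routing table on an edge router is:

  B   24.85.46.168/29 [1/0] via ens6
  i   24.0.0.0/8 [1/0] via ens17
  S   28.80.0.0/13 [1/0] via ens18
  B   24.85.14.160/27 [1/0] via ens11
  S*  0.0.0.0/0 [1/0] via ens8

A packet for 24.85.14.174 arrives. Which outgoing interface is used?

ens11

Routes whose prefix contains 24.85.14.174:
  0.0.0.0/0 (default, matches everything) -> ens8
  24.0.0.0/8 (24.0.0.0 - 24.255.255.255) -> ens17
  24.85.14.160/27 (24.85.14.160 - 24.85.14.191) -> ens11
More-specific entries that do NOT match:
  24.85.46.168/29 (24.85.46.168 - 24.85.46.175) does not contain 24.85.14.174
Longest matching prefix is /27 -> interface ens11.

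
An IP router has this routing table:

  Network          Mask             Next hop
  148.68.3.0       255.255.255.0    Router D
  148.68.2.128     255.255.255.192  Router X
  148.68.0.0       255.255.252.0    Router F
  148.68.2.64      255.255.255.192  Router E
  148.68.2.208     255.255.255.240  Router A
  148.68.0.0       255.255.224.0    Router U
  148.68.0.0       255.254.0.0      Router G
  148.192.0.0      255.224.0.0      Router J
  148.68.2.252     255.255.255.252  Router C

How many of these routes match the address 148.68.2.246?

3

Prefixes containing 148.68.2.246:
  148.68.0.0/15 (148.68.0.0 - 148.69.255.255)
  148.68.0.0/19 (148.68.0.0 - 148.68.31.255)
  148.68.0.0/22 (148.68.0.0 - 148.68.3.255)
Total matching entries: 3.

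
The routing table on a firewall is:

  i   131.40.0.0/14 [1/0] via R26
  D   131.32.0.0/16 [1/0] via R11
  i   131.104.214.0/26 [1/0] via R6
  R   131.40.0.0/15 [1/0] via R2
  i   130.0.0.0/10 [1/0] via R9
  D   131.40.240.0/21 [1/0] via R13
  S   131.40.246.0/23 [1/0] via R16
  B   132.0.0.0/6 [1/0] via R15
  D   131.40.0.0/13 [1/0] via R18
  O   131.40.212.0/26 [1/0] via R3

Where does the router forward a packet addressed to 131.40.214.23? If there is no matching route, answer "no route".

Routes whose prefix contains 131.40.214.23:
  131.40.0.0/13 (131.40.0.0 - 131.47.255.255) -> R18
  131.40.0.0/14 (131.40.0.0 - 131.43.255.255) -> R26
  131.40.0.0/15 (131.40.0.0 - 131.41.255.255) -> R2
More-specific entries that do NOT match:
  131.104.214.0/26 (131.104.214.0 - 131.104.214.63) does not contain 131.40.214.23
  131.40.212.0/26 (131.40.212.0 - 131.40.212.63) does not contain 131.40.214.23
  131.40.246.0/23 (131.40.246.0 - 131.40.247.255) does not contain 131.40.214.23
  131.40.240.0/21 (131.40.240.0 - 131.40.247.255) does not contain 131.40.214.23
  131.32.0.0/16 (131.32.0.0 - 131.32.255.255) does not contain 131.40.214.23
Longest matching prefix is /15 -> next hop R2.

R2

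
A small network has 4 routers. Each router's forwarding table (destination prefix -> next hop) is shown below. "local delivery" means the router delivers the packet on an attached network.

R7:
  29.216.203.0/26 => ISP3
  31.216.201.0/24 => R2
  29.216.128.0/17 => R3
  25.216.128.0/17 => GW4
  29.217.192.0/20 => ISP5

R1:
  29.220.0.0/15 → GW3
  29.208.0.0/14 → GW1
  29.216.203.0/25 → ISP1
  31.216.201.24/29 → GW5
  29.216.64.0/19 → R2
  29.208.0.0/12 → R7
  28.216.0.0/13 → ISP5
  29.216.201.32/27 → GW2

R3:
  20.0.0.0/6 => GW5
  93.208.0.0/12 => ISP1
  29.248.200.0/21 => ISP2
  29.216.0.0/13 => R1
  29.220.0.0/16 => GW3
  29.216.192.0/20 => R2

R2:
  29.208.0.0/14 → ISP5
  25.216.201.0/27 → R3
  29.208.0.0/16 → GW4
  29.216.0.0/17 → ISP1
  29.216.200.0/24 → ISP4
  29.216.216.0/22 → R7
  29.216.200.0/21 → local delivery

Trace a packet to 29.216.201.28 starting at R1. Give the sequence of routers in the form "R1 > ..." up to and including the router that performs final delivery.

At R1: longest match for 29.216.201.28 is 29.208.0.0/12 -> R7
At R7: longest match for 29.216.201.28 is 29.216.128.0/17 -> R3
At R3: longest match for 29.216.201.28 is 29.216.192.0/20 -> R2
At R2: longest match for 29.216.201.28 is 29.216.200.0/21 -> local delivery

R1 > R7 > R3 > R2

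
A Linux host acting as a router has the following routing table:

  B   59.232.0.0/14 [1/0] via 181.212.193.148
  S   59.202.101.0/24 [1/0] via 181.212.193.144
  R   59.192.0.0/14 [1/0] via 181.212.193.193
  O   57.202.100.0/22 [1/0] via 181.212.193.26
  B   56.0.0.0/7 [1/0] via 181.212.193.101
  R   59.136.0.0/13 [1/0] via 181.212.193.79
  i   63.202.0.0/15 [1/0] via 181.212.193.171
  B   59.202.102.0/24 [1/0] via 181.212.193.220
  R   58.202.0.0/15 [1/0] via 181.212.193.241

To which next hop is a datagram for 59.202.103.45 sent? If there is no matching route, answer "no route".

No entry's prefix contains 59.202.103.45; there is no default route.

no route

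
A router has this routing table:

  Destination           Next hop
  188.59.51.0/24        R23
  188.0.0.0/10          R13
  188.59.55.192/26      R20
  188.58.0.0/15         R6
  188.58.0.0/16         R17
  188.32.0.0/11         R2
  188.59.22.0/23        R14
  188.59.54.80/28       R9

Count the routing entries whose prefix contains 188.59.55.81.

Prefixes containing 188.59.55.81:
  188.0.0.0/10 (188.0.0.0 - 188.63.255.255)
  188.32.0.0/11 (188.32.0.0 - 188.63.255.255)
  188.58.0.0/15 (188.58.0.0 - 188.59.255.255)
Total matching entries: 3.

3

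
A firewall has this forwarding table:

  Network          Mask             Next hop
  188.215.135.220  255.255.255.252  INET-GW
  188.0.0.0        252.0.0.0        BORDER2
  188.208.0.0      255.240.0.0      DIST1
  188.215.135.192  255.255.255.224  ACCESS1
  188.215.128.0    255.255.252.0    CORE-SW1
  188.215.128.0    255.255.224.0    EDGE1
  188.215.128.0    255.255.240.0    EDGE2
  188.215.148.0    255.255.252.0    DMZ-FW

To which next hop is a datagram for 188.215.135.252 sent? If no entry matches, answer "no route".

Routes whose prefix contains 188.215.135.252:
  188.0.0.0/6 (188.0.0.0 - 191.255.255.255) -> BORDER2
  188.208.0.0/12 (188.208.0.0 - 188.223.255.255) -> DIST1
  188.215.128.0/19 (188.215.128.0 - 188.215.159.255) -> EDGE1
  188.215.128.0/20 (188.215.128.0 - 188.215.143.255) -> EDGE2
More-specific entries that do NOT match:
  188.215.135.220/30 (188.215.135.220 - 188.215.135.223) does not contain 188.215.135.252
  188.215.135.192/27 (188.215.135.192 - 188.215.135.223) does not contain 188.215.135.252
  188.215.128.0/22 (188.215.128.0 - 188.215.131.255) does not contain 188.215.135.252
  188.215.148.0/22 (188.215.148.0 - 188.215.151.255) does not contain 188.215.135.252
Longest matching prefix is /20 -> next hop EDGE2.

EDGE2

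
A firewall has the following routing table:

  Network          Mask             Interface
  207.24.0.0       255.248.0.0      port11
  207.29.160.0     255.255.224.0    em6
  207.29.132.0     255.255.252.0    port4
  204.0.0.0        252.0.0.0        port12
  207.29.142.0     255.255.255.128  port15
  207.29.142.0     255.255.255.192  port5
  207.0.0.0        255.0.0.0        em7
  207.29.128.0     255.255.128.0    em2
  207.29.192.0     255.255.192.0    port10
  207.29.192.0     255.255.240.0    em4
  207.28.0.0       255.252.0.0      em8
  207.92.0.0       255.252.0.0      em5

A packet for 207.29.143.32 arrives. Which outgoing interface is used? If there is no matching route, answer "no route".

Routes whose prefix contains 207.29.143.32:
  204.0.0.0/6 (204.0.0.0 - 207.255.255.255) -> port12
  207.0.0.0/8 (207.0.0.0 - 207.255.255.255) -> em7
  207.24.0.0/13 (207.24.0.0 - 207.31.255.255) -> port11
  207.28.0.0/14 (207.28.0.0 - 207.31.255.255) -> em8
  207.29.128.0/17 (207.29.128.0 - 207.29.255.255) -> em2
More-specific entries that do NOT match:
  207.29.142.0/26 (207.29.142.0 - 207.29.142.63) does not contain 207.29.143.32
  207.29.142.0/25 (207.29.142.0 - 207.29.142.127) does not contain 207.29.143.32
  207.29.132.0/22 (207.29.132.0 - 207.29.135.255) does not contain 207.29.143.32
  207.29.192.0/20 (207.29.192.0 - 207.29.207.255) does not contain 207.29.143.32
  207.29.160.0/19 (207.29.160.0 - 207.29.191.255) does not contain 207.29.143.32
  207.29.192.0/18 (207.29.192.0 - 207.29.255.255) does not contain 207.29.143.32
Longest matching prefix is /17 -> interface em2.

em2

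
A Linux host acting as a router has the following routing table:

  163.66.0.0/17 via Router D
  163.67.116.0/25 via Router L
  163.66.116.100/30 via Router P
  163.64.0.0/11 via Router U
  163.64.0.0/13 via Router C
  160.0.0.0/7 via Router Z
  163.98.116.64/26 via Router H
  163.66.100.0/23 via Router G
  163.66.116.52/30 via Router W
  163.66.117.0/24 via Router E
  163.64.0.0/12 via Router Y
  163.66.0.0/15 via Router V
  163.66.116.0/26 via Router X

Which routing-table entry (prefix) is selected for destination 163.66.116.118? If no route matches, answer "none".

163.66.0.0/17

Entries matching 163.66.116.118:
  163.64.0.0/11 (163.64.0.0 - 163.95.255.255)
  163.64.0.0/12 (163.64.0.0 - 163.79.255.255)
  163.64.0.0/13 (163.64.0.0 - 163.71.255.255)
  163.66.0.0/15 (163.66.0.0 - 163.67.255.255)
  163.66.0.0/17 (163.66.0.0 - 163.66.127.255)
Most specific is 163.66.0.0/17.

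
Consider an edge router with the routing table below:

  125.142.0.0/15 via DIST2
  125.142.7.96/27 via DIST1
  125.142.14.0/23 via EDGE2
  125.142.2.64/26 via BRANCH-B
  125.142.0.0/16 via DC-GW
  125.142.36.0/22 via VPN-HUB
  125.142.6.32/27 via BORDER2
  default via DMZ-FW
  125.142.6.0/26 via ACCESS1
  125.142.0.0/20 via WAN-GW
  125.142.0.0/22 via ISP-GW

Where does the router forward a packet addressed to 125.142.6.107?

Routes whose prefix contains 125.142.6.107:
  0.0.0.0/0 (default, matches everything) -> DMZ-FW
  125.142.0.0/15 (125.142.0.0 - 125.143.255.255) -> DIST2
  125.142.0.0/16 (125.142.0.0 - 125.142.255.255) -> DC-GW
  125.142.0.0/20 (125.142.0.0 - 125.142.15.255) -> WAN-GW
More-specific entries that do NOT match:
  125.142.7.96/27 (125.142.7.96 - 125.142.7.127) does not contain 125.142.6.107
  125.142.6.32/27 (125.142.6.32 - 125.142.6.63) does not contain 125.142.6.107
  125.142.2.64/26 (125.142.2.64 - 125.142.2.127) does not contain 125.142.6.107
  125.142.6.0/26 (125.142.6.0 - 125.142.6.63) does not contain 125.142.6.107
  125.142.14.0/23 (125.142.14.0 - 125.142.15.255) does not contain 125.142.6.107
  125.142.36.0/22 (125.142.36.0 - 125.142.39.255) does not contain 125.142.6.107
  125.142.0.0/22 (125.142.0.0 - 125.142.3.255) does not contain 125.142.6.107
Longest matching prefix is /20 -> next hop WAN-GW.

WAN-GW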